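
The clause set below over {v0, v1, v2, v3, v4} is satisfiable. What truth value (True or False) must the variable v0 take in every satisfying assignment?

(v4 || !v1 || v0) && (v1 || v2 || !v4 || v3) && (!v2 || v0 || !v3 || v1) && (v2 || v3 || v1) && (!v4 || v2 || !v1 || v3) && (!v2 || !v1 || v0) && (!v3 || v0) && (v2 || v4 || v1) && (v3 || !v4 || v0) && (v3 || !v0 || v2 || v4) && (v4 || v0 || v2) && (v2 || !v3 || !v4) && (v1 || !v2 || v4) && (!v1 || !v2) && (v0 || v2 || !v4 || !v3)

True

Suppose v0 = false.
Unit clause (!v3) forces v3 = false.
Unit clause (!v4) forces v4 = false.
Unit clause (!v1) forces v1 = false.
Unit clause (v2) forces v2 = true.
But (!v2) is also a unit clause — contradiction.
So every satisfying assignment has v0 = True.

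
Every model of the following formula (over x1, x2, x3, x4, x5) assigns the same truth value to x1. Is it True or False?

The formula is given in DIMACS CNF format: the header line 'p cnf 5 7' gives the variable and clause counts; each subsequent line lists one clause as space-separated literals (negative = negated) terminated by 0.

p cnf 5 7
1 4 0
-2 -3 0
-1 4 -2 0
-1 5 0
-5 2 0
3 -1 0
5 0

False

Suppose x1 = True.
(x5) alone gives x5 = True.
(x2) alone gives x2 = True.
(¬x3) alone gives x3 = False.
Now (x3) is unsatisfied and unit — conflict.
So every satisfying assignment has x1 = False.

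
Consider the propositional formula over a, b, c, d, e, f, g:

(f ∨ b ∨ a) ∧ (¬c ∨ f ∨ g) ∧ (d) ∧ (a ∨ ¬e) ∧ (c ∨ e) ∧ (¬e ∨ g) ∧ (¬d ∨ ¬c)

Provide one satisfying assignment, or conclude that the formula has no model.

Unit clause (d) forces d = True.
Unit clause (¬c) forces c = False.
Unit clause (e) forces e = True.
Unit clause (a) forces a = True.
Unit clause (g) forces g = True.
Every clause is now satisfied; b, f are unconstrained.

a=True, b=True, c=False, d=True, e=True, f=True, g=True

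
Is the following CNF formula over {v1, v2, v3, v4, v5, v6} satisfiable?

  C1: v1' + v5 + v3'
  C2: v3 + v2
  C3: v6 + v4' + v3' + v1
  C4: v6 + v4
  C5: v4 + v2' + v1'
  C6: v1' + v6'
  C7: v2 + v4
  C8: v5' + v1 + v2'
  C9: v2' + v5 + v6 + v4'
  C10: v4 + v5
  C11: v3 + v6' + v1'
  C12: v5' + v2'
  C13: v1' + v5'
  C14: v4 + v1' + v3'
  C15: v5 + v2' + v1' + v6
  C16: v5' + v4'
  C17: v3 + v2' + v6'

Branch on v3: set v3 = 1.
Branch on v1: set v1 = 0.
Branch on v6: set v6 = 1.
Branch on v2: set v2 = 0.
From the singleton clause (v4), v4 = 1.
From the singleton clause (v5'), v5 = 0.
All clauses are satisfied.
A satisfying assignment: v1 ↦ 0,  v2 ↦ 0,  v3 ↦ 1,  v4 ↦ 1,  v5 ↦ 0,  v6 ↦ 1.

Yes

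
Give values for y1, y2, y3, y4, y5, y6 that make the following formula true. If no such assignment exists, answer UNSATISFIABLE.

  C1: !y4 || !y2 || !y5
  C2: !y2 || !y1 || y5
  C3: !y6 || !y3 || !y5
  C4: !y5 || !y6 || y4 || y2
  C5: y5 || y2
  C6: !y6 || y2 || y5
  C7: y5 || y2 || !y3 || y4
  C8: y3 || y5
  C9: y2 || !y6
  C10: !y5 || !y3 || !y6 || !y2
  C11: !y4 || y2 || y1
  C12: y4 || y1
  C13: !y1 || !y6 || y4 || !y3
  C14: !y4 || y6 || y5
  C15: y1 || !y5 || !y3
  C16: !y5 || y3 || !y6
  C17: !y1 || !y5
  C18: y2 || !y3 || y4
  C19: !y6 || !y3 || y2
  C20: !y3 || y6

y1 ↦ false,  y2 ↦ true,  y3 ↦ true,  y4 ↦ true,  y5 ↦ false,  y6 ↦ true

Branch on y5: set y5 = false.
From the singleton clause (y2), y2 = true.
From the singleton clause (!y1), y1 = false.
From the singleton clause (y3), y3 = true.
From the singleton clause (y4), y4 = true.
From the singleton clause (y6), y6 = true.
Every clause now holds.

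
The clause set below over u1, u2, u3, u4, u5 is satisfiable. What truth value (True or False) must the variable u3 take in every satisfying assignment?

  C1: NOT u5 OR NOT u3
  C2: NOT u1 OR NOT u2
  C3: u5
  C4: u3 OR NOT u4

Suppose u3 = true.
(NOT u5) alone gives u5 = false.
But (u5) is also a unit clause — contradiction.
So every satisfying assignment has u3 = False.

False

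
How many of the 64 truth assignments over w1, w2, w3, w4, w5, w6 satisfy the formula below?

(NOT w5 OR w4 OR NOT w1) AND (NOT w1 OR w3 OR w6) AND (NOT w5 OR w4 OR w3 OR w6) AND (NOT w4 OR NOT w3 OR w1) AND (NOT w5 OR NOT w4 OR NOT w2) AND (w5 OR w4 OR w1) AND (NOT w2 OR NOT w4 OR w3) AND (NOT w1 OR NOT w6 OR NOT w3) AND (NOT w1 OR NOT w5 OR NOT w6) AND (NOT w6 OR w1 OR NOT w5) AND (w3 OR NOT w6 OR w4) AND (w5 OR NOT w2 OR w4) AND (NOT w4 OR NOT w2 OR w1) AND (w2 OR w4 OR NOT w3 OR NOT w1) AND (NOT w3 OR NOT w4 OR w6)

There are 2^6 = 64 truth assignments over (w1, w2, w3, w4, w5, w6).
Split on w2. With w2 = true, the clauses containing w2 are satisfied and NOT w2 drops from the rest; 1 of the 2^5 = 32 assignments to the other variables satisfy what remains.
With w2 = false, by the same count on the reduced clause set, 5 assignments work.
(One model: w1=F, w2=F, w3=F, w4=T, w5=F, w6=F.)
Total: 1 + 5 = 6.

6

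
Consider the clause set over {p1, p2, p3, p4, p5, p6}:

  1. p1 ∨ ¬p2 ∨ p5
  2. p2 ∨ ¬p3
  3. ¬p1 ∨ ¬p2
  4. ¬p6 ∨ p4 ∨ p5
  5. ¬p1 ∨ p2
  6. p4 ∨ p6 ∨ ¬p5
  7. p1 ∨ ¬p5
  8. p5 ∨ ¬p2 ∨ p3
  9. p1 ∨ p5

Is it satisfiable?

No, unsatisfiable

Case p2 = True:
(¬p1) alone gives p1 = False.
(p5) alone gives p5 = True.
Now (¬p5) is unsatisfied and unit — conflict.
So p2 must be the other value — set p2 = False.
(¬p3) alone gives p3 = False.
(¬p1) alone gives p1 = False.
(¬p5) alone gives p5 = False.
Now (p5) is unsatisfied and unit — conflict.
Neither p2 = True nor p2 = False works.
No assignment satisfies every clause.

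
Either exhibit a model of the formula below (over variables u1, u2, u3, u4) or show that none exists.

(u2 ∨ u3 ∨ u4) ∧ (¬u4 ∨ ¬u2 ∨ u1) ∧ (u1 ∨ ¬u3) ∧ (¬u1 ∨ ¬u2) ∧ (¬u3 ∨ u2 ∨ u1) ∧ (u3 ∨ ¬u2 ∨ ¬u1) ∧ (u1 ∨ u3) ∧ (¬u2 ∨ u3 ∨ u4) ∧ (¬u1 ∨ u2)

UNSATISFIABLE

Try u1 = True.
Unit clause (¬u2) forces u2 = False.
Now (u2) is unsatisfied and unit — conflict.
That branch fails; take u1 = False instead.
Unit clause (¬u3) forces u3 = False.
Now (u3) is unsatisfied and unit — conflict.
Both values of u1 lead to a conflict.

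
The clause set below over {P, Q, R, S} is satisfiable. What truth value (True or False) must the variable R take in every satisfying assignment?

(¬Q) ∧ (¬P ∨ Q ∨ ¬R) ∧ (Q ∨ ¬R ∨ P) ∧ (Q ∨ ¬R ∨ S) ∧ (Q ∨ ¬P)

Suppose R = True.
(¬Q) alone gives Q = False.
(¬P) alone gives P = False.
But (P) is also a unit clause — contradiction.
So every satisfying assignment has R = False.

False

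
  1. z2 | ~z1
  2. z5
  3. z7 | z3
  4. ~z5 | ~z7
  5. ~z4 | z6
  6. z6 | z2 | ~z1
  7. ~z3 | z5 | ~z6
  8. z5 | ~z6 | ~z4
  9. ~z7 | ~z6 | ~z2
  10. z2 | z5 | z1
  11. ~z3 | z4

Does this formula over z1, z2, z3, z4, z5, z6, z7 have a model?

Satisfiable

(z5) alone gives z5 = 1.
(~z7) alone gives z7 = 0.
(z3) alone gives z3 = 1.
(z4) alone gives z4 = 1.
(z6) alone gives z6 = 1.
Case z2 = 1:
Every clause is now satisfied; z1 is unconstrained.
A satisfying assignment: z1=1, z2=1, z3=1, z4=1, z5=1, z6=1, z7=0.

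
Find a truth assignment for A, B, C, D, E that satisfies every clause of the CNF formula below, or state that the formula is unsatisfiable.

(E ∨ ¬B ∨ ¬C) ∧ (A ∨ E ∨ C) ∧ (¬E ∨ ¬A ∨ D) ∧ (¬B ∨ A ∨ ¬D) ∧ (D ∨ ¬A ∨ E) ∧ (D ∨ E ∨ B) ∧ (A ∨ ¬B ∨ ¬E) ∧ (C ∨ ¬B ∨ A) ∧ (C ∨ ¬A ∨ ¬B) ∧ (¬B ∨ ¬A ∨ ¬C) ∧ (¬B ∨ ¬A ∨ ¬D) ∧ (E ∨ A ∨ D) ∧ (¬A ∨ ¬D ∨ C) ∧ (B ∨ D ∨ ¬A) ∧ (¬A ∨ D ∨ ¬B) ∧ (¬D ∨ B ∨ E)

Try E = True.
Try A = False.
Unit clause (¬B) forces B = False.
Every clause is now satisfied; C, D are unconstrained.

A=False; B=False; C=True; D=True; E=True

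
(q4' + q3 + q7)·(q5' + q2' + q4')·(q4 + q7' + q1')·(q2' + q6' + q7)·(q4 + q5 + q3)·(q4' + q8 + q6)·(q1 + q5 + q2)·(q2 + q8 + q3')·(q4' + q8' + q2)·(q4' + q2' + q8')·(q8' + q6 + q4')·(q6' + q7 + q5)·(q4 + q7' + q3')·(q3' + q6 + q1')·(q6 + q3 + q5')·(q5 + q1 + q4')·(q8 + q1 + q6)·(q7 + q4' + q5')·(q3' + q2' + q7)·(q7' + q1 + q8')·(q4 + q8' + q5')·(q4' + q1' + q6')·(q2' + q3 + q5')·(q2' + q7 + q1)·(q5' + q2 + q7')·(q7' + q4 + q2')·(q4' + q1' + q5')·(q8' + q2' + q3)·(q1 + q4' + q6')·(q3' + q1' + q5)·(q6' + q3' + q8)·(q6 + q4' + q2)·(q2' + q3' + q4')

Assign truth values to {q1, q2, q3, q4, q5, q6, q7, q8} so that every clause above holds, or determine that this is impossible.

Case q4 = 0:
Case q7 = 0:
Case q2 = 0:
Case q5 = 1:
(q8') alone gives q8 = 0.
(q3') alone gives q3 = 0.
(q6) alone gives q6 = 1.
All clauses hold; q1 can take either value.

q1=1,  q2=0,  q3=0,  q4=0,  q5=1,  q6=1,  q7=0,  q8=0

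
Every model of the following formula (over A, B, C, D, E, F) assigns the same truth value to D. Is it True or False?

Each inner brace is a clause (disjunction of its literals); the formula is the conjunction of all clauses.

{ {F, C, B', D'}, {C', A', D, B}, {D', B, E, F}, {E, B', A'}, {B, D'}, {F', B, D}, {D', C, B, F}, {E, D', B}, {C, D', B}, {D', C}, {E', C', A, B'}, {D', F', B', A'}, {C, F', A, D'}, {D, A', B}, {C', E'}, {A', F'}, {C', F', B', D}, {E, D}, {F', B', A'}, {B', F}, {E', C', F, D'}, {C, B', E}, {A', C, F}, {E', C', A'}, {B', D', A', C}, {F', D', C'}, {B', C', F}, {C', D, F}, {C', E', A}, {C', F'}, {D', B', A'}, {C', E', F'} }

False

Suppose D = 1.
Unit clause (B) forces B = 1.
Unit clause (C) forces C = 1.
Unit clause (E') forces E = 0.
Unit clause (A') forces A = 0.
Unit clause (F) forces F = 1.
Now (F') is unsatisfied and unit — conflict.
So every satisfying assignment has D = False.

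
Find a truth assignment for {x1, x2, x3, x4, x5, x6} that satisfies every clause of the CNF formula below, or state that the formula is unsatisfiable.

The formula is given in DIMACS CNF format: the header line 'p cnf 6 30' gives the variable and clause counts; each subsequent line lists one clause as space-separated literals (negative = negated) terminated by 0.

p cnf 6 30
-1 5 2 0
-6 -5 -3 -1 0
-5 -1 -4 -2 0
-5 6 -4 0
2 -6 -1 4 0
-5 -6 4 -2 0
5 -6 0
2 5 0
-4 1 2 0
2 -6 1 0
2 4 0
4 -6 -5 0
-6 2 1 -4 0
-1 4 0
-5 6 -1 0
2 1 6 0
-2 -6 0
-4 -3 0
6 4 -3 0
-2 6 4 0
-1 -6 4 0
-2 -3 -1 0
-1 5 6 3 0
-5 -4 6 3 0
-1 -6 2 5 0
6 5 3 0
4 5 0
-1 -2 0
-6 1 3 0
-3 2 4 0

x1=True,  x2=False,  x3=False,  x4=True,  x5=True,  x6=True

Case x5 = True:
Case x6 = True:
(x4) alone gives x4 = True.
(¬x2) alone gives x2 = False.
(x1) alone gives x1 = True.
(¬x3) alone gives x3 = False.
All clauses are satisfied.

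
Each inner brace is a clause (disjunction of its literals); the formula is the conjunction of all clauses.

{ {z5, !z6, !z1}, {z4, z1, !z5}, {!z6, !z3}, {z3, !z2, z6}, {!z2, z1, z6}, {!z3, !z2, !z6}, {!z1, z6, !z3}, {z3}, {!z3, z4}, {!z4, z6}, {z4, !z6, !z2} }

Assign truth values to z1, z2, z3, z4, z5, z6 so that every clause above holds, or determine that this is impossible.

UNSATISFIABLE

(z3) alone gives z3 = true.
(!z6) alone gives z6 = false.
(!z1) alone gives z1 = false.
(!z2) alone gives z2 = false.
(z4) alone gives z4 = true.
Now (!z4) is unsatisfied and unit — conflict.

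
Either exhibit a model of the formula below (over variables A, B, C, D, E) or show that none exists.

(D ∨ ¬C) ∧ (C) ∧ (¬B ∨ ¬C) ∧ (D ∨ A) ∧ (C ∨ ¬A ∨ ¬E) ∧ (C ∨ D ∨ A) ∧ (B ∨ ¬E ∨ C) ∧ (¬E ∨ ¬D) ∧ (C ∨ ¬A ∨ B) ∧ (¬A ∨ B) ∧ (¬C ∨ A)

The clause (C) is unit, so C = True.
The clause (D) is unit, so D = True.
The clause (¬B) is unit, so B = False.
The clause (¬E) is unit, so E = False.
The clause (¬A) is unit, so A = False.
That conflicts with the unit clause (A).

UNSATISFIABLE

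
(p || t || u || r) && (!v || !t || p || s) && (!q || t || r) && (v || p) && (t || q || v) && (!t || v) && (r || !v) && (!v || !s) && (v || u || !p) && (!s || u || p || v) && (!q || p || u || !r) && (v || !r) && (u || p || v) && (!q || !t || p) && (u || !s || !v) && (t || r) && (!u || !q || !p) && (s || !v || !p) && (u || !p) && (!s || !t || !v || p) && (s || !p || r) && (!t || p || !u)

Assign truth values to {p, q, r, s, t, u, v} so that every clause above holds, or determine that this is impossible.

Case v = true:
Unit clause (r) forces r = true.
Unit clause (!s) forces s = false.
Unit clause (!p) forces p = false.
Unit clause (!t) forces t = false.
Case q = true:
Unit clause (u) forces u = true.
All clauses are satisfied.

p=false, q=true, r=true, s=false, t=false, u=true, v=true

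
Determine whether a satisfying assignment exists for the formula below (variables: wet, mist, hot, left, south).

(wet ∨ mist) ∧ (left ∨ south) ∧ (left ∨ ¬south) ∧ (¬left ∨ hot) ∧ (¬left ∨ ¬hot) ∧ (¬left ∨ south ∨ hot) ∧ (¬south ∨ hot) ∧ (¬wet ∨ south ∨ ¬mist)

No, unsatisfiable

Branch on wet: set wet = True.
Branch on left: set left = True.
(hot) alone gives hot = True.
But (¬hot) is also a unit clause — contradiction.
That branch fails; take left = False instead.
(south) alone gives south = True.
But (¬south) is also a unit clause — contradiction.
Both values of left lead to a conflict.
That branch fails; take wet = False instead.
(mist) alone gives mist = True.
Branch on left: set left = True.
(hot) alone gives hot = True.
But (¬hot) is also a unit clause — contradiction.
That branch fails; take left = False instead.
(south) alone gives south = True.
But (¬south) is also a unit clause — contradiction.
Both values of left lead to a conflict.
Both values of wet lead to a conflict.
No assignment satisfies every clause.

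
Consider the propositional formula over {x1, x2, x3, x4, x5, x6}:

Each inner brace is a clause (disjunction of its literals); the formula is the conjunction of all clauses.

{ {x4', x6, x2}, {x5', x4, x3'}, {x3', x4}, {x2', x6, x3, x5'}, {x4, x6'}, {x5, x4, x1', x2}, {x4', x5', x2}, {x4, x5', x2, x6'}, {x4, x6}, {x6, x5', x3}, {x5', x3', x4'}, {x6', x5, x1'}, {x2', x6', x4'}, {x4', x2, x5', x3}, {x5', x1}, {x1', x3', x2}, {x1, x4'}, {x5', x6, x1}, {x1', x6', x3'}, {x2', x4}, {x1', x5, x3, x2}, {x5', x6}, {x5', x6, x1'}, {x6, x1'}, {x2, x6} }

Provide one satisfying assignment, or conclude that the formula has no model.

UNSATISFIABLE

Case x3 = 0:
Case x4 = 1:
(x1) alone gives x1 = 1.
(x6) alone gives x6 = 1.
(x5) alone gives x5 = 1.
(x2) alone gives x2 = 1.
That conflicts with the unit clause (x2').
That branch fails; take x4 = 0 instead.
(x6') alone gives x6 = 0.
That conflicts with the unit clause (x6).
Neither x4 = 1 nor x4 = 0 works.
That branch fails; take x3 = 1 instead.
(x4) alone gives x4 = 1.
(x5') alone gives x5 = 0.
(x1) alone gives x1 = 1.
(x6') alone gives x6 = 0.
That conflicts with the unit clause (x6).
Neither x3 = 1 nor x3 = 0 works.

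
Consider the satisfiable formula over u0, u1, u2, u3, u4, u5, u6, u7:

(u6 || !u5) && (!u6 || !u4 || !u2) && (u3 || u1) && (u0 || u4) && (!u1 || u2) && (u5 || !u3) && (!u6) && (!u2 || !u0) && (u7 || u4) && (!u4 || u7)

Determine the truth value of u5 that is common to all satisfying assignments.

False

Suppose u5 = true.
Unit clause (u6) forces u6 = true.
That conflicts with the unit clause (!u6).
So every satisfying assignment has u5 = False.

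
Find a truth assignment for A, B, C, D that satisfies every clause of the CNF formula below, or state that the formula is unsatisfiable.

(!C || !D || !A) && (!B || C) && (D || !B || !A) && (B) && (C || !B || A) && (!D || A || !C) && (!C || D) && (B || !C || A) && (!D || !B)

UNSATISFIABLE

The clause (B) is unit, so B = true.
The clause (C) is unit, so C = true.
The clause (D) is unit, so D = true.
That conflicts with the unit clause (!D).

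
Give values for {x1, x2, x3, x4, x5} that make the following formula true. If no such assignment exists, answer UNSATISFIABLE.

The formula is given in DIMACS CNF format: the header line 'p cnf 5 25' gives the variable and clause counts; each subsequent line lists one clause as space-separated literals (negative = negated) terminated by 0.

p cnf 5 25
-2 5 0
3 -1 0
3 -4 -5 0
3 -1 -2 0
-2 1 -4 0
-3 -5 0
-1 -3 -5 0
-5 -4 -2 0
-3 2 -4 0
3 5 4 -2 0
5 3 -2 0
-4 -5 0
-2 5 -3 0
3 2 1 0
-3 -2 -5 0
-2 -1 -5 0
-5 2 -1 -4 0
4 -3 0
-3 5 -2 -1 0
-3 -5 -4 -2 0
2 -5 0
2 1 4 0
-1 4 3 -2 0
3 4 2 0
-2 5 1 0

x1: False; x2: True; x3: False; x4: False; x5: True

Suppose x2 = True.
From the singleton clause (x5), x5 = True.
From the singleton clause (¬x3), x3 = False.
From the singleton clause (¬x1), x1 = False.
From the singleton clause (¬x4), x4 = False.
All clauses are satisfied.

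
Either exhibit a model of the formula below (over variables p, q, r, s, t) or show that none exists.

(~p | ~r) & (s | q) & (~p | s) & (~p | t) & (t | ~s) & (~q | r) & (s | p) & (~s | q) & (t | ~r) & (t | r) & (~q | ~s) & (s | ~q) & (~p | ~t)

Branch on p: set p = 0.
(s) alone gives s = 1.
(t) alone gives t = 1.
(q) alone gives q = 1.
That conflicts with the unit clause (~q).
Backtrack on p: now try p = 1.
(~r) alone gives r = 0.
(s) alone gives s = 1.
(t) alone gives t = 1.
That conflicts with the unit clause (~t).
Either choice for p ends in contradiction.

UNSATISFIABLE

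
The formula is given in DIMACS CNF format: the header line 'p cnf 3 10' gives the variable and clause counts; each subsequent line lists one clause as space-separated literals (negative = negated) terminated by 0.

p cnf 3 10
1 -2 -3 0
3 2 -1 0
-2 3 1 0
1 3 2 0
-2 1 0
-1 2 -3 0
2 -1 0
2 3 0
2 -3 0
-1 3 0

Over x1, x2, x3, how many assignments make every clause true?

There are 2^3 = 8 truth assignments over (x1, x2, x3).
Check each against the 10 clauses (columns in the order x1, x2, x3):
  F F F  ✗ fails (x1 ∨ x3 ∨ x2)
  F F T  ✗ fails (x2 ∨ ¬x3)
  F T F  ✗ fails (¬x2 ∨ x3 ∨ x1)
  F T T  ✗ fails (x1 ∨ ¬x2 ∨ ¬x3)
  T F F  ✗ fails (x3 ∨ x2 ∨ ¬x1)
  T F T  ✗ fails (¬x1 ∨ x2 ∨ ¬x3)
  T T F  ✗ fails (¬x1 ∨ x3)
  T T T  ✓ satisfies all
1 of the 8 rows is a model.

1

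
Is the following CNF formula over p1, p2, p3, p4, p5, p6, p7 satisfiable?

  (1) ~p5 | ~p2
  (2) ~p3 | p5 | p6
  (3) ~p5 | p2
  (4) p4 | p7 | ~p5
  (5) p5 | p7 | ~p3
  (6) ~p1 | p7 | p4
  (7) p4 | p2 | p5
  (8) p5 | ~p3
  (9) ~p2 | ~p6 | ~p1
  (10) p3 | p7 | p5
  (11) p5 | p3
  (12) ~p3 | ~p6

Try p5 = 0.
Unit clause (~p3) forces p3 = 0.
But (p3) is also a unit clause — contradiction.
Undo p5 and try p5 = 1.
Unit clause (~p2) forces p2 = 0.
But (p2) is also a unit clause — contradiction.
Both values of p5 lead to a conflict.
No assignment satisfies every clause.

No, unsatisfiable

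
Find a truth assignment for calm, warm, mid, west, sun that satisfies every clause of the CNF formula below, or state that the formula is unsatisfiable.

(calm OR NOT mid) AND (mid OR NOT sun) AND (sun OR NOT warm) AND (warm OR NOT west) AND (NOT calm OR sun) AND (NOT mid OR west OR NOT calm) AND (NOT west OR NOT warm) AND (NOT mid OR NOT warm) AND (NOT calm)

calm: false, warm: false, mid: false, west: false, sun: false

Unit clause (NOT calm) forces calm = false.
Unit clause (NOT mid) forces mid = false.
Unit clause (NOT sun) forces sun = false.
Unit clause (NOT warm) forces warm = false.
Unit clause (NOT west) forces west = false.
This assignment satisfies each clause.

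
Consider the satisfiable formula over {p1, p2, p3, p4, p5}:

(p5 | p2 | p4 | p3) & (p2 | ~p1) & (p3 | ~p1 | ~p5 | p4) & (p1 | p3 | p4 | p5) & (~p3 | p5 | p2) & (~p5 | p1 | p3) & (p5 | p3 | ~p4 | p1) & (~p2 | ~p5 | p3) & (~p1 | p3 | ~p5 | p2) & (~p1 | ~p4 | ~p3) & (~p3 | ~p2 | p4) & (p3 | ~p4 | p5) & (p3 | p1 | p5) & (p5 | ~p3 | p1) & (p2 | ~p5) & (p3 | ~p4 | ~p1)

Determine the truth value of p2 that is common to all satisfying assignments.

Suppose p2 = 0.
From the singleton clause (~p1), p1 = 0.
From the singleton clause (~p5), p5 = 0.
From the singleton clause (~p3), p3 = 0.
But (p3) is also a unit clause — contradiction.
So every satisfying assignment has p2 = True.

True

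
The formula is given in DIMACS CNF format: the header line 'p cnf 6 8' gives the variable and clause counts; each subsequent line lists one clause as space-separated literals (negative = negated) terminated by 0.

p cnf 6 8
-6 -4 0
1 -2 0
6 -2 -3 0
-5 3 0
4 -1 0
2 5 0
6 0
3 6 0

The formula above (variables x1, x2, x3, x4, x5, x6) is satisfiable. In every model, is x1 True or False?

Suppose x1 = True.
Unit clause (x4) forces x4 = True.
Unit clause (¬x6) forces x6 = False.
But (x6) is also a unit clause — contradiction.
So every satisfying assignment has x1 = False.

False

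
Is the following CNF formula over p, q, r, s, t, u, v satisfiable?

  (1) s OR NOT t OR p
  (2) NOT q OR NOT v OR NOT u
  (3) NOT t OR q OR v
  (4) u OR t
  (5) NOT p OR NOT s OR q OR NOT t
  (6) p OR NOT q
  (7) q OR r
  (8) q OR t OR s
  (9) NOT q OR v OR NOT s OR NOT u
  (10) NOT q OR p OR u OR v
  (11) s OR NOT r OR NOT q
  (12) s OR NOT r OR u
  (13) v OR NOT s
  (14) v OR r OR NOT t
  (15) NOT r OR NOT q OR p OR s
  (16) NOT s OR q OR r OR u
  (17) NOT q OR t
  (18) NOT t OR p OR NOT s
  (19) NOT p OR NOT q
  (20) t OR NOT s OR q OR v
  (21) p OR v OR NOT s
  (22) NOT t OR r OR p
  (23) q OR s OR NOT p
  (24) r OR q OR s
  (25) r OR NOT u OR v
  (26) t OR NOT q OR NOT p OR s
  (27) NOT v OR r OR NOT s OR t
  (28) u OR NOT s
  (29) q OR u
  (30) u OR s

Try u = true.
Try q = false.
From the singleton clause (r), r = true.
Try t = false.
From the singleton clause (s), s = true.
From the singleton clause (v), v = true.
No clause remains; p is free.
A satisfying assignment: p=false,  q=false,  r=true,  s=true,  t=false,  u=true,  v=true.

Yes, satisfiable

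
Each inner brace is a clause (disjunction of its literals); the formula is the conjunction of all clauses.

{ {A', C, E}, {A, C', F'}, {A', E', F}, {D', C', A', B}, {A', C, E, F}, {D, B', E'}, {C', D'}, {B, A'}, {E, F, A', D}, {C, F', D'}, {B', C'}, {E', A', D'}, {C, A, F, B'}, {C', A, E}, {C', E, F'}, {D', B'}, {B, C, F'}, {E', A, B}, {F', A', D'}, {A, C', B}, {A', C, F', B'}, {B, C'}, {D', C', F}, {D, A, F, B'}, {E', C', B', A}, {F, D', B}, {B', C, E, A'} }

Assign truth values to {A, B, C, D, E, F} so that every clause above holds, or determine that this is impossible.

Case C = 0:
Case A = 0:
Case F = 0:
The clause (B') is unit, so B = 0.
The clause (E') is unit, so E = 0.
The clause (D') is unit, so D = 0.
This assignment satisfies each clause.

A=0, B=0, C=0, D=0, E=0, F=0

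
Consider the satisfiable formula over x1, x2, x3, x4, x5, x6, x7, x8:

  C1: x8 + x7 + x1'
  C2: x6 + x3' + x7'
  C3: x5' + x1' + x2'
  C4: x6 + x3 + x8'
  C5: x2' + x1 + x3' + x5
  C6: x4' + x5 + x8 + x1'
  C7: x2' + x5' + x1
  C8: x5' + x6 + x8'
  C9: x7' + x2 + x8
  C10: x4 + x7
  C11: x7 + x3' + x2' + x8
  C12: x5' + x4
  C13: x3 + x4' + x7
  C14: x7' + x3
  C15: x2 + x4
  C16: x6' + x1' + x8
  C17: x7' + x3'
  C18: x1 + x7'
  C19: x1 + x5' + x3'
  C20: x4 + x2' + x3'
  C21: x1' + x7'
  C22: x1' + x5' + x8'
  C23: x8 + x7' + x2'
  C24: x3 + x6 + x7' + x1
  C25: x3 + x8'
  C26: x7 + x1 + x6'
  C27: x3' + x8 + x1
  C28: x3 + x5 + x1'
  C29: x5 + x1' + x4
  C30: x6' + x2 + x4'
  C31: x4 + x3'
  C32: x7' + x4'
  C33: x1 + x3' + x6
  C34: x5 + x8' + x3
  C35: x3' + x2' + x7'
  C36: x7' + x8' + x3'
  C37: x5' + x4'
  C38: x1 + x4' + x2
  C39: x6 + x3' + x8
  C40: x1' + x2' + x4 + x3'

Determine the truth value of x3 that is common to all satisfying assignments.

True

Suppose x3 = 0.
(x7') alone gives x7 = 0.
(x4) alone gives x4 = 1.
That conflicts with the unit clause (x4').
So every satisfying assignment has x3 = True.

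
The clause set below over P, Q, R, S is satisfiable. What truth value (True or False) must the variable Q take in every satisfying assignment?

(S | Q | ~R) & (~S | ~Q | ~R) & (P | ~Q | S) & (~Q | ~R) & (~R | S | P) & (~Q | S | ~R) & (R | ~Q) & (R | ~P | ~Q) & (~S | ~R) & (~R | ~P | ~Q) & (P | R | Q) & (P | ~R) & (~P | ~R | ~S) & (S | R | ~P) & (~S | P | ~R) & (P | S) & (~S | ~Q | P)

False

Suppose Q = 1.
Unit clause (~R) forces R = 0.
Now (R) is unsatisfied and unit — conflict.
So every satisfying assignment has Q = False.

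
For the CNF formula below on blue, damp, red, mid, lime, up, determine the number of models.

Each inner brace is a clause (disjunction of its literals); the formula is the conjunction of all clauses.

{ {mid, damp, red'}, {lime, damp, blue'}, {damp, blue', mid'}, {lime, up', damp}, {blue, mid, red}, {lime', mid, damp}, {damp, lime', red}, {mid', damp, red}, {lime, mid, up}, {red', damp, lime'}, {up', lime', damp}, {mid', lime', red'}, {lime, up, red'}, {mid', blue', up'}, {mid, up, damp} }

16

There are 2^6 = 64 truth assignments over (blue, damp, red, mid, lime, up).
Split on mid. With mid = 1, the clauses containing mid are satisfied and mid' drops from the rest; 7 of the 2^5 = 32 assignments to the other variables satisfy what remains.
With mid = 0, by the same count on the reduced clause set, 9 assignments work.
(One model: blue=F, damp=T, red=F, mid=T, lime=F, up=F.)
Total: 7 + 9 = 16.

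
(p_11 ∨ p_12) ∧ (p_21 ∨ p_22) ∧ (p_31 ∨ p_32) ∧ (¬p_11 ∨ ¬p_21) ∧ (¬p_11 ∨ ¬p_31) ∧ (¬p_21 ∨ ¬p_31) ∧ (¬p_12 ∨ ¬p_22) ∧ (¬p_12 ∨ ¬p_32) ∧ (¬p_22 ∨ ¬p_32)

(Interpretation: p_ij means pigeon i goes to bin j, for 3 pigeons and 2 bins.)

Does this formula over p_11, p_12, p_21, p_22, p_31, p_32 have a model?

Branch on p_11: set p_11 = True.
From the singleton clause (¬p_21), p_21 = False.
From the singleton clause (p_22), p_22 = True.
From the singleton clause (¬p_31), p_31 = False.
From the singleton clause (p_32), p_32 = True.
Now (¬p_32) is unsatisfied and unit — conflict.
Undo p_11 and try p_11 = False.
From the singleton clause (p_12), p_12 = True.
From the singleton clause (¬p_22), p_22 = False.
From the singleton clause (p_21), p_21 = True.
From the singleton clause (¬p_31), p_31 = False.
From the singleton clause (p_32), p_32 = True.
Now (¬p_32) is unsatisfied and unit — conflict.
Neither p_11 = True nor p_11 = False works.
No assignment satisfies every clause.

No, unsatisfiable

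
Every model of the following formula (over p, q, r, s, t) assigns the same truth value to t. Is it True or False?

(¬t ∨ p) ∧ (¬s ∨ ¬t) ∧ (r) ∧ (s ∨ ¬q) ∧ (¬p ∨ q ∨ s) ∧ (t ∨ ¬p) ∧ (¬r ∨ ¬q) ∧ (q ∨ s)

False

Suppose t = True.
Unit clause (p) forces p = True.
Unit clause (¬s) forces s = False.
Unit clause (r) forces r = True.
Unit clause (¬q) forces q = False.
That conflicts with the unit clause (q).
So every satisfying assignment has t = False.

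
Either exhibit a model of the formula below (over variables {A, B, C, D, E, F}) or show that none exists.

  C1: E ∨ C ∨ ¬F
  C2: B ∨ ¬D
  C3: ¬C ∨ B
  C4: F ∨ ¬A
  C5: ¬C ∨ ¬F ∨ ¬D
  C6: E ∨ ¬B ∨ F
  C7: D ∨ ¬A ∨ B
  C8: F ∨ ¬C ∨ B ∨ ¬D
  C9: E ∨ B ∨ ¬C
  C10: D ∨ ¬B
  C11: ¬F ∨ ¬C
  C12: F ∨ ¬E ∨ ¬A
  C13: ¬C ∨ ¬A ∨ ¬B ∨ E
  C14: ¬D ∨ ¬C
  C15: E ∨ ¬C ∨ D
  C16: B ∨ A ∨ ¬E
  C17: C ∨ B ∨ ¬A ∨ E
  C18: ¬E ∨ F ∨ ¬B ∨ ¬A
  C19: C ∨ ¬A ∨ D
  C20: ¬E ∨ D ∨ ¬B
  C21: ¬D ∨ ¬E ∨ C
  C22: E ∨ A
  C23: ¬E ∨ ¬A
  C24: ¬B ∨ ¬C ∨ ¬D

UNSATISFIABLE

Branch on B: set B = True.
The clause (D) is unit, so D = True.
The clause (¬C) is unit, so C = False.
The clause (¬E) is unit, so E = False.
The clause (¬F) is unit, so F = False.
Now (F) is unsatisfied and unit — conflict.
So B must be the other value — set B = False.
The clause (¬D) is unit, so D = False.
The clause (¬C) is unit, so C = False.
The clause (¬A) is unit, so A = False.
The clause (¬E) is unit, so E = False.
Now (E) is unsatisfied and unit — conflict.
Neither B = True nor B = False works.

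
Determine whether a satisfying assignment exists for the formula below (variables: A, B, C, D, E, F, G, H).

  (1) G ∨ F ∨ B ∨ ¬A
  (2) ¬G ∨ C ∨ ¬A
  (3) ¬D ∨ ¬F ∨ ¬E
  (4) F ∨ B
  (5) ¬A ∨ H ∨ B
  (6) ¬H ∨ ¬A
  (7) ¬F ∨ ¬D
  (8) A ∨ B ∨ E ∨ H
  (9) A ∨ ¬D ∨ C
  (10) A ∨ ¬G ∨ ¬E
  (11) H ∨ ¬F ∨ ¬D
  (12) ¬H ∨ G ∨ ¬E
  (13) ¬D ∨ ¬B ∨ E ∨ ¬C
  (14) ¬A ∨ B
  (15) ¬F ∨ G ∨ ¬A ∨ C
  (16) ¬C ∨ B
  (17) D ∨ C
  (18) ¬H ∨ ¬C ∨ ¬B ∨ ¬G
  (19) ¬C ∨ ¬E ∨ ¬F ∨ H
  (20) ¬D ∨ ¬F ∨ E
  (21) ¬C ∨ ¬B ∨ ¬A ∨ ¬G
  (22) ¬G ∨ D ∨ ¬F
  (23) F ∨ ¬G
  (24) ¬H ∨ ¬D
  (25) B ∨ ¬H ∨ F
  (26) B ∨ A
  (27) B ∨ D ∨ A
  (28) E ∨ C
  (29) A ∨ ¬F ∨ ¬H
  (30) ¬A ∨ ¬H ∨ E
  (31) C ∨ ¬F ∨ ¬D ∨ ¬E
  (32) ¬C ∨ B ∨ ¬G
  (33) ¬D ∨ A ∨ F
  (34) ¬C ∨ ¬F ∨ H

Yes, satisfiable

Try F = False.
The clause (B) is unit, so B = True.
The clause (¬G) is unit, so G = False.
Try H = False.
Try D = False.
The clause (C) is unit, so C = True.
No clause remains; A, E are free.
A satisfying assignment: A ↦ True; B ↦ True; C ↦ True; D ↦ False; E ↦ False; F ↦ False; G ↦ False; H ↦ False.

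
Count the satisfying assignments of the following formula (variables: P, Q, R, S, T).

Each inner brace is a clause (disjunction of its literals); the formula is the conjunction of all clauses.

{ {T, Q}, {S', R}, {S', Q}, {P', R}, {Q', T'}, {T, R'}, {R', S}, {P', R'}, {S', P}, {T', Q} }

There are 2^5 = 32 truth assignments over (P, Q, R, S, T).
Split on P. With P = 1, the clauses containing P are satisfied and P' drops from the rest; 0 of the 2^4 = 16 assignments to the other variables satisfy what remains.
With P = 0, by the same count on the reduced clause set, 1 assignment works.
Total: 0 + 1 = 1.

1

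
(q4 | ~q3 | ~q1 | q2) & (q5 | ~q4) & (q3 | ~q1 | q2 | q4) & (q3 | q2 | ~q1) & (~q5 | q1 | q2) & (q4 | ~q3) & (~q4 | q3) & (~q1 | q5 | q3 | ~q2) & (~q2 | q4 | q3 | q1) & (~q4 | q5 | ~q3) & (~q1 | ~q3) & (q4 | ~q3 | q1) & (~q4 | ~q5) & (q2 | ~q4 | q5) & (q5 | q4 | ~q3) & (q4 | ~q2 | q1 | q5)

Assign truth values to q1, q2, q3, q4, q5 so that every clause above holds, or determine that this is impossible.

q1: 0, q2: 0, q3: 0, q4: 0, q5: 0

Try q5 = 0.
(~q4) alone gives q4 = 0.
(~q3) alone gives q3 = 0.
Try q1 = 0.
(~q2) alone gives q2 = 0.
Every clause now holds.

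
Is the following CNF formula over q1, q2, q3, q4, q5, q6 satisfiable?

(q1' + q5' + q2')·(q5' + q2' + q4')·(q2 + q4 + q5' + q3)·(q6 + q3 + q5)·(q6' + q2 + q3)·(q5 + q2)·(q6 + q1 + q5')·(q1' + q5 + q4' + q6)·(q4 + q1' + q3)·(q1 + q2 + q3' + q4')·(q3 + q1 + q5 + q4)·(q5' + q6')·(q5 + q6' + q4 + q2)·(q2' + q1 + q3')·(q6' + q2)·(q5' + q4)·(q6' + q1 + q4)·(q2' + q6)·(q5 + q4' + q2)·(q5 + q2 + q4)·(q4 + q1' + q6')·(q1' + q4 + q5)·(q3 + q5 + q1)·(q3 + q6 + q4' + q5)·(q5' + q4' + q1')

Yes, satisfiable

Case q5 = 0:
Unit clause (q2) forces q2 = 1.
Unit clause (q6) forces q6 = 1.
Case q1 = 1:
Unit clause (q4) forces q4 = 1.
No clause remains; q3 is free.
A satisfying assignment: q1 ↦ 1; q2 ↦ 1; q3 ↦ 0; q4 ↦ 1; q5 ↦ 0; q6 ↦ 1.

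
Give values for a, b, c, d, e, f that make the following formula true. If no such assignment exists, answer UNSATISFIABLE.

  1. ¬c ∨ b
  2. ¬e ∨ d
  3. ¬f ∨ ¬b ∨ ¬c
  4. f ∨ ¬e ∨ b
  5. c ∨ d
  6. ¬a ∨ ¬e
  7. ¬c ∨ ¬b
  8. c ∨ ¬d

UNSATISFIABLE

Branch on c: set c = False.
The clause (d) is unit, so d = True.
That conflicts with the unit clause (¬d).
So c must be the other value — set c = True.
The clause (b) is unit, so b = True.
That conflicts with the unit clause (¬b).
Either choice for c ends in contradiction.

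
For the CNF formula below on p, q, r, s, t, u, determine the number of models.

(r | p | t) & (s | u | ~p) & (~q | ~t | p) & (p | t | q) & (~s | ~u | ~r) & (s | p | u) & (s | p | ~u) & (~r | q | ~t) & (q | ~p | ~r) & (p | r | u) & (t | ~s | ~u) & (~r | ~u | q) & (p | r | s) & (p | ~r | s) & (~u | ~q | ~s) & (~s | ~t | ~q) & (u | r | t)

11

There are 2^6 = 64 truth assignments over (p, q, r, s, t, u).
Split on s. With s = 1, the clauses containing s are satisfied and ~s drops from the rest; 5 of the 2^5 = 32 assignments to the other variables satisfy what remains.
With s = 0, by the same count on the reduced clause set, 6 assignments work.
(One model: p=F, q=F, r=F, s=T, t=T, u=T.)
Total: 5 + 6 = 11.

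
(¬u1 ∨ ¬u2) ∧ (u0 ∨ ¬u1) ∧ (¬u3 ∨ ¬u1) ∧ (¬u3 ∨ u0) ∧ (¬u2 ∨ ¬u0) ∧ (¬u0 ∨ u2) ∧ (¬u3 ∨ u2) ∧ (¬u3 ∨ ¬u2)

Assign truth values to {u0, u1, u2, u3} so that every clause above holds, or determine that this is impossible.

u0: False, u1: False, u2: False, u3: False

Suppose u1 = False.
Suppose u3 = False.
Suppose u2 = False.
The clause (¬u0) is unit, so u0 = False.
This assignment satisfies each clause.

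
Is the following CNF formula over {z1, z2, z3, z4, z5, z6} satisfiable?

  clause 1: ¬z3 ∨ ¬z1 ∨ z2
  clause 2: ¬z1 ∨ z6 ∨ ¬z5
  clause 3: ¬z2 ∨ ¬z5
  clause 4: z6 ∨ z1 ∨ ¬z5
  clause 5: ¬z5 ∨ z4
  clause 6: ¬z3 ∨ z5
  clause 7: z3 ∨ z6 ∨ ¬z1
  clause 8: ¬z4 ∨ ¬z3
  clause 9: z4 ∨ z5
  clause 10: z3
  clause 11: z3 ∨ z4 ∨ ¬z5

The clause (z3) is unit, so z3 = True.
The clause (z5) is unit, so z5 = True.
The clause (¬z2) is unit, so z2 = False.
The clause (¬z1) is unit, so z1 = False.
The clause (z6) is unit, so z6 = True.
The clause (z4) is unit, so z4 = True.
But (¬z4) is also a unit clause — contradiction.
No assignment satisfies every clause.

Unsatisfiable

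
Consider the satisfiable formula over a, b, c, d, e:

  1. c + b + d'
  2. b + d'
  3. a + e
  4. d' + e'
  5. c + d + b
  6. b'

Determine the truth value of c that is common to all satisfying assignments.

Suppose c = 0.
(b') alone gives b = 0.
(d') alone gives d = 0.
Now (d) is unsatisfied and unit — conflict.
So every satisfying assignment has c = True.

True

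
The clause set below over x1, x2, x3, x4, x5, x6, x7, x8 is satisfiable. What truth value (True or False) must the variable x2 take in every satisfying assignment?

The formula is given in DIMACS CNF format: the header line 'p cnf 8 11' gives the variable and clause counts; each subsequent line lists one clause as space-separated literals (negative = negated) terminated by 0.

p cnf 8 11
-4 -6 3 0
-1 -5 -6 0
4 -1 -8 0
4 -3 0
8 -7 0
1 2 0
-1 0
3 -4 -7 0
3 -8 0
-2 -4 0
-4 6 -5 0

Suppose x2 = False.
From the singleton clause (x1), x1 = True.
Now (¬x1) is unsatisfied and unit — conflict.
So every satisfying assignment has x2 = True.

True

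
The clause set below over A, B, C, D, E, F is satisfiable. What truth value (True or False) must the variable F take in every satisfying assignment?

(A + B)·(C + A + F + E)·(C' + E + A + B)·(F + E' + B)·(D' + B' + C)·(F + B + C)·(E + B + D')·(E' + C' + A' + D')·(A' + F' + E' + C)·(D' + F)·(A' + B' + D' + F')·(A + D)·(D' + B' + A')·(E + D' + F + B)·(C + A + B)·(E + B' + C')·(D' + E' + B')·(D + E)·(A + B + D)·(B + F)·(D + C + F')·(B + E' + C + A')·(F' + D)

Suppose F = 1.
From the singleton clause (D), D = 1.
Case A = 1:
From the singleton clause (B'), B = 0.
From the singleton clause (E), E = 1.
From the singleton clause (C'), C = 0.
That conflicts with the unit clause (C).
That branch fails; take A = 0 instead.
From the singleton clause (B), B = 1.
From the singleton clause (C), C = 1.
From the singleton clause (E), E = 1.
That conflicts with the unit clause (E').
Neither A = 1 nor A = 0 works.
So every satisfying assignment has F = False.

False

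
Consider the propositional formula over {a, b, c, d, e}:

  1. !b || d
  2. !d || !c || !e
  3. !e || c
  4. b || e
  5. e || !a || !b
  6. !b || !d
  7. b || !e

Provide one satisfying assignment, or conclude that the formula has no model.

Branch on b: set b = false.
From the singleton clause (e), e = true.
Now (!e) is unsatisfied and unit — conflict.
So b must be the other value — set b = true.
From the singleton clause (d), d = true.
Now (!d) is unsatisfied and unit — conflict.
Both values of b lead to a conflict.

UNSATISFIABLE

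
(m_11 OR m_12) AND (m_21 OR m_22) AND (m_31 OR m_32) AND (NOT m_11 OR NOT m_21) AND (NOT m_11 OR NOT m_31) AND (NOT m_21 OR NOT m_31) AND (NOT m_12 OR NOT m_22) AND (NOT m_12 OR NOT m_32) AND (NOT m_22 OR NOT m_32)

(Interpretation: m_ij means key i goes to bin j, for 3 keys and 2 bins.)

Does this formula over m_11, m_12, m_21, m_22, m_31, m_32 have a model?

Unsatisfiable

Branch on m_11: set m_11 = true.
Unit clause (NOT m_21) forces m_21 = false.
Unit clause (m_22) forces m_22 = true.
Unit clause (NOT m_31) forces m_31 = false.
Unit clause (m_32) forces m_32 = true.
That conflicts with the unit clause (NOT m_32).
So m_11 must be the other value — set m_11 = false.
Unit clause (m_12) forces m_12 = true.
Unit clause (NOT m_22) forces m_22 = false.
Unit clause (m_21) forces m_21 = true.
Unit clause (NOT m_31) forces m_31 = false.
Unit clause (m_32) forces m_32 = true.
That conflicts with the unit clause (NOT m_32).
Both values of m_11 lead to a conflict.
No assignment satisfies every clause.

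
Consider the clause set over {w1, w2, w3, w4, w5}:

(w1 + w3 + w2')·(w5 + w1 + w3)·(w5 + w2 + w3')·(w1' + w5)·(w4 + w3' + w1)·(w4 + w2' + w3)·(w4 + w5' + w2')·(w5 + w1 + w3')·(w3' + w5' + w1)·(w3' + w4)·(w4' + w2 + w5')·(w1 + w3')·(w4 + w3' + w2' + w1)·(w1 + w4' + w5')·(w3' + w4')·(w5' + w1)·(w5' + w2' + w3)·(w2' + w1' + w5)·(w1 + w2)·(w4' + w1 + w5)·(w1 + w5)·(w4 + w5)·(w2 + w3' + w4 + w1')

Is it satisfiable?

Yes

Branch on w1: set w1 = 1.
From the singleton clause (w5), w5 = 1.
Branch on w4: set w4 = 0.
From the singleton clause (w2'), w2 = 0.
From the singleton clause (w3'), w3 = 0.
This assignment satisfies each clause.
A satisfying assignment: w1: 1; w2: 0; w3: 0; w4: 0; w5: 1.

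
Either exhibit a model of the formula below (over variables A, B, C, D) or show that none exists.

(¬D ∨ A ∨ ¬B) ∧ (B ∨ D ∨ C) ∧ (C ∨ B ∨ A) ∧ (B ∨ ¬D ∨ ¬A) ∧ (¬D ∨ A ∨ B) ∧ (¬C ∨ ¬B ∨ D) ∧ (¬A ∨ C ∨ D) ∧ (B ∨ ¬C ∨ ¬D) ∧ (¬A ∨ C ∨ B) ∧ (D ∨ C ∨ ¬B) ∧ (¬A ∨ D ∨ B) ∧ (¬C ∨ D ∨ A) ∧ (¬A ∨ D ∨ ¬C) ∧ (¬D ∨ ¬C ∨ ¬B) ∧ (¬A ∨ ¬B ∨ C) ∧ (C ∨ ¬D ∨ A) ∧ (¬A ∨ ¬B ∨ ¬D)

Suppose D = False.
Suppose B = True.
From the singleton clause (¬C), C = False.
That conflicts with the unit clause (C).
That branch fails; take B = False instead.
From the singleton clause (C), C = True.
From the singleton clause (¬A), A = False.
That conflicts with the unit clause (A).
Neither B = True nor B = False works.
That branch fails; take D = True instead.
Suppose A = True.
From the singleton clause (B), B = True.
That conflicts with the unit clause (¬B).
That branch fails; take A = False instead.
From the singleton clause (¬B), B = False.
That conflicts with the unit clause (B).
Neither A = True nor A = False works.
Neither D = True nor D = False works.

UNSATISFIABLE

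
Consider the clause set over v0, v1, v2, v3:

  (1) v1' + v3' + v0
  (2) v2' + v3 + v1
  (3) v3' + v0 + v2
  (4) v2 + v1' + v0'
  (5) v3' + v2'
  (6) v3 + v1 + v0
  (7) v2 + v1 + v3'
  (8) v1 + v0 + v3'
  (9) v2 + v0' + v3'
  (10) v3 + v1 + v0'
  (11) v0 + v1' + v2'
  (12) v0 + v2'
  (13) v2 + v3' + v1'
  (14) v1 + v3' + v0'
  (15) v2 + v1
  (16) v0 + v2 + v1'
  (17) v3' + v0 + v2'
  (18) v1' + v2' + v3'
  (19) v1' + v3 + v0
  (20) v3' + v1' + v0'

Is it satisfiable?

Suppose v3 = 0.
Suppose v2 = 1.
The clause (v1) is unit, so v1 = 1.
The clause (v0) is unit, so v0 = 1.
This assignment satisfies each clause.
A satisfying assignment: v0 ↦ 1; v1 ↦ 1; v2 ↦ 1; v3 ↦ 0.

Satisfiable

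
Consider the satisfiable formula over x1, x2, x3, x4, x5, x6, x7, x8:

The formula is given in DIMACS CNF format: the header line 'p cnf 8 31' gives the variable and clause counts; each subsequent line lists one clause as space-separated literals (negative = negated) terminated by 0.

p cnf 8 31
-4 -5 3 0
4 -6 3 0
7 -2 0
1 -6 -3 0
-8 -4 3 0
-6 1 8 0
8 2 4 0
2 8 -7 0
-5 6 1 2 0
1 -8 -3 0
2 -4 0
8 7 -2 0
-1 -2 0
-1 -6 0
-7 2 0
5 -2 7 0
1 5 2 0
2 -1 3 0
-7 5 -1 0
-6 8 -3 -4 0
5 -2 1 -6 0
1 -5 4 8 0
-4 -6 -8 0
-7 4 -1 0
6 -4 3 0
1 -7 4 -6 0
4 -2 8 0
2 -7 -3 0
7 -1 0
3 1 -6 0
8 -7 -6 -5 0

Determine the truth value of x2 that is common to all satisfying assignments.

True

Suppose x2 = False.
From the singleton clause (¬x4), x4 = False.
From the singleton clause (x8), x8 = True.
From the singleton clause (¬x7), x7 = False.
From the singleton clause (¬x1), x1 = False.
From the singleton clause (¬x3), x3 = False.
From the singleton clause (¬x6), x6 = False.
From the singleton clause (¬x5), x5 = False.
But (x5) is also a unit clause — contradiction.
So every satisfying assignment has x2 = True.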